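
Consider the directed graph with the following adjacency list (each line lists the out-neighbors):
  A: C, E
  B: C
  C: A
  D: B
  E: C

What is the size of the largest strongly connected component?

3

{A, C, E} are all mutually reachable — one SCC of size 3.
{B} is an SCC by itself.
{D} is an SCC by itself.
The largest has 3 vertices.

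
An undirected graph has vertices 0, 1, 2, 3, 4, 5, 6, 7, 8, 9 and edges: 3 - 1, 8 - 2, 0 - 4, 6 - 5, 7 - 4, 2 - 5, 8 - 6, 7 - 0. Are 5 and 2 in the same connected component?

Yes

From 5 we can reach 2, 5, 6, 8, which includes 2.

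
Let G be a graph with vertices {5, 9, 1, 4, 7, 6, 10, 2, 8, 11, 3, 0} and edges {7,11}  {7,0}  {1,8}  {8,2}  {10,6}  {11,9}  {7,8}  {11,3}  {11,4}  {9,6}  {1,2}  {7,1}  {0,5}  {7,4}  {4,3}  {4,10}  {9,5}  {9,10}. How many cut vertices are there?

Removing 7 increases the component count from 1 to 2, so 7 is a cut vertex.
By contrast removing 3 leaves 1 component; it is not a cut vertex. No other vertex is a cut vertex either.

1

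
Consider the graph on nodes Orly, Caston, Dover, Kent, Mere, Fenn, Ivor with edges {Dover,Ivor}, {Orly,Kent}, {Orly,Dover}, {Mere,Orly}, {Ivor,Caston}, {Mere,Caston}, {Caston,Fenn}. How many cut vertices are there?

Removing Orly increases the component count from 1 to 2, so Orly is a cut vertex.
Removing Caston increases the component count from 1 to 2, so Caston is a cut vertex.
By contrast removing Ivor leaves 1 component; it is not a cut vertex. No other vertex is a cut vertex either.

2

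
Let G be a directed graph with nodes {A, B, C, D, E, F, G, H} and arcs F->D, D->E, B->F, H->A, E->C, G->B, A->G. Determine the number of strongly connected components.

8

{H} is an SCC by itself.
{C} is an SCC by itself.
{B} is an SCC by itself.
{D} is an SCC by itself.
{E} is an SCC by itself.
(and 3 more singleton SCCs)
That gives 8 strongly connected components.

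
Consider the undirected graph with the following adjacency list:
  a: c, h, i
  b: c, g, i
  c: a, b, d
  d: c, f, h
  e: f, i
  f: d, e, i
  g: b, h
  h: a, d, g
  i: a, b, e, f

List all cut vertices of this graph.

none

Removing i, for instance, still leaves 1 component. No single vertex removal increases the component count — the graph has no articulation points.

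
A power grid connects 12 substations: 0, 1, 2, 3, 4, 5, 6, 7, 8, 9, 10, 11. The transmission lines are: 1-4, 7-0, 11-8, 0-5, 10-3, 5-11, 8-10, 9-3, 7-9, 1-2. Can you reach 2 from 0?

No

The component containing 0 is {0, 3, 5, 7, 8, 9, 10, 11}, and 2 is not in it.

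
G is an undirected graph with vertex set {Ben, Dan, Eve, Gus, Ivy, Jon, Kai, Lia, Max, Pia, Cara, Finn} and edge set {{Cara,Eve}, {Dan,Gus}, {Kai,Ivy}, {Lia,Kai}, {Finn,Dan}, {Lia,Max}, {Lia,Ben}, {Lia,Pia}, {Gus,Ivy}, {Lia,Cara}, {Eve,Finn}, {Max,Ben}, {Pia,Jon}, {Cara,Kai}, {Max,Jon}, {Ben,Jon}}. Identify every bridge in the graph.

none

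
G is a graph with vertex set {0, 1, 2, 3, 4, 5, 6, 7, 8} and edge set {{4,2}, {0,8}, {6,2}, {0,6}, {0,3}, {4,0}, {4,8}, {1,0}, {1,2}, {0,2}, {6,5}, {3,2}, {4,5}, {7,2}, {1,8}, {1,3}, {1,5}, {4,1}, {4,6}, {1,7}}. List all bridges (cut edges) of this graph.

The edges on the cycle 4-1-0-8-4 are not bridges since each lies on that cycle.
Every edge lies on some cycle, so there are no bridges.

none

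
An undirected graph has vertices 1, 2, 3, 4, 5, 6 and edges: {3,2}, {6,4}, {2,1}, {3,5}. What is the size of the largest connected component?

4

Starting from 4 we can reach 4, 6. That is one component of size 2.
Starting from 1 we can reach 1, 2, 3, 5. That is one component of size 4.
The largest has 4 vertices.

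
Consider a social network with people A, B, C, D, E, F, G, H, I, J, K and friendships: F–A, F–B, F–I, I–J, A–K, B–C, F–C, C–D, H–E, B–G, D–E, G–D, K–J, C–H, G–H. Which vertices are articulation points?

Removing F increases the component count from 1 to 2, so F is a cut vertex.
By contrast removing C leaves 1 component; it is not a cut vertex. No other vertex is a cut vertex either.

F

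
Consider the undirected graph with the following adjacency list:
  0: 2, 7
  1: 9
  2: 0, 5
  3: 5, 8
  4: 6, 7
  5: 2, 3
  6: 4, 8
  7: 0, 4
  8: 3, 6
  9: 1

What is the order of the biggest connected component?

8

Starting from 1 we can reach 1, 9. That is one component of size 2.
Starting from 0 we can reach 0, 2, 3, 4, 5, 6, 7, 8. That is one component of size 8.
The largest has 8 vertices.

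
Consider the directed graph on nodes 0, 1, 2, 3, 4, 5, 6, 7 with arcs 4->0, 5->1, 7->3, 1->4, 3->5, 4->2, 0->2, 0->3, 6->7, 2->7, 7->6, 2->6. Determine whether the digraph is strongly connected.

From 5 we can reach every vertex (0, 1, 2, 3, 4, 5, 6, 7), and every vertex can reach 5 (0, 1, 2, 3, 4, 5, 6, 7). So the whole graph is one strongly connected component.

Yes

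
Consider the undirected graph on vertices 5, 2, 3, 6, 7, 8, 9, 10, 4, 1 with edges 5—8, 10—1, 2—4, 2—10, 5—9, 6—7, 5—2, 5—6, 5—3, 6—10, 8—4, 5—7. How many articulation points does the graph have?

Removing 5 increases the component count from 1 to 3, so 5 is a cut vertex.
Removing 10 increases the component count from 1 to 2, so 10 is a cut vertex.
By contrast removing 9 leaves 1 component; it is not a cut vertex. No other vertex is a cut vertex either.

2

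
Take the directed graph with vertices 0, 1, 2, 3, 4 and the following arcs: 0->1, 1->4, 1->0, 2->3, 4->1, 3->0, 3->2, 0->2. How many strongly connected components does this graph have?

{0, 1, 2, 3, 4} are all mutually reachable — one SCC of size 5.
That gives 1 strongly connected component.

1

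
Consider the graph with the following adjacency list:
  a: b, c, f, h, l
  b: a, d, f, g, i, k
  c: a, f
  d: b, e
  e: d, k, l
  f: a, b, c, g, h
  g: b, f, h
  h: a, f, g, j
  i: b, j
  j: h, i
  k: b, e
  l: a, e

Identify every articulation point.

Removing h, for instance, still leaves 1 component. No single vertex removal increases the component count — the graph has no articulation points.

none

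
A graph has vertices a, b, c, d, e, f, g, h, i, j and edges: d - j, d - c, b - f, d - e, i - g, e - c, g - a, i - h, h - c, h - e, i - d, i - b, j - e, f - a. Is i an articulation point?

Deleting i raises the number of components from 1 to 2, so i is a cut vertex.

Yes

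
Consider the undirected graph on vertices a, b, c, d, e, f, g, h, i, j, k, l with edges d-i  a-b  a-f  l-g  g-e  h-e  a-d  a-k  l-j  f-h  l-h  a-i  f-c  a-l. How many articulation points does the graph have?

Removing a increases the component count from 1 to 4, so a is a cut vertex.
Removing f increases the component count from 1 to 2, so f is a cut vertex.
Removing l increases the component count from 1 to 2, so l is a cut vertex.
By contrast removing d leaves 1 component; it is not a cut vertex. No other vertex is a cut vertex either.

3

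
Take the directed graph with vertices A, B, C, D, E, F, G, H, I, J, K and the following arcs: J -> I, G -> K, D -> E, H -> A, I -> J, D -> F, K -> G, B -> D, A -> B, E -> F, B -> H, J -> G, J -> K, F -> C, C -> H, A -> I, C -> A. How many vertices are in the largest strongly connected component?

{A, B, C, D, E, F, H} are all mutually reachable — one SCC of size 7.
{G, K} are all mutually reachable — one SCC of size 2.
{I, J} are all mutually reachable — one SCC of size 2.
The largest has 7 vertices.

7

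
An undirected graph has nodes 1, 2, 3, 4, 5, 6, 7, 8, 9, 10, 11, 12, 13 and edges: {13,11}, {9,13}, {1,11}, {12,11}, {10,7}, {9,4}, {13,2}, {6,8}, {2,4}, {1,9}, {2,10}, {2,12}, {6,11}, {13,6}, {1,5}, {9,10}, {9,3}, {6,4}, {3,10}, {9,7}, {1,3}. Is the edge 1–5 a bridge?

Removing 1–5 leaves no path between 1 and 5: the component count goes from 1 to 2. So it is a bridge.

Yes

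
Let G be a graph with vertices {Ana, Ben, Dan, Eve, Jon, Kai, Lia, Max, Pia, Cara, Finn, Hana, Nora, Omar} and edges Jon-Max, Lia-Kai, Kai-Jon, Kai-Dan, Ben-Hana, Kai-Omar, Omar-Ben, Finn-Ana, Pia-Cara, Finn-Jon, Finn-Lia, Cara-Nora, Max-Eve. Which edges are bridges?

Ana-Finn, Ben-Hana, Ben-Omar, Cara-Nora, Cara-Pia, Dan-Kai, Eve-Max, Jon-Max, Kai-Omar

The edges on the cycle Finn-Lia-Kai-Jon-Finn are not bridges since each lies on that cycle.
But removing Pia-Cara disconnects Pia from Cara; removing Finn-Ana disconnects Finn from Ana; removing Max-Eve disconnects Max from Eve; removing Ben-Hana disconnects Ben from Hana — these are bridges.
In total 9 edges are bridges.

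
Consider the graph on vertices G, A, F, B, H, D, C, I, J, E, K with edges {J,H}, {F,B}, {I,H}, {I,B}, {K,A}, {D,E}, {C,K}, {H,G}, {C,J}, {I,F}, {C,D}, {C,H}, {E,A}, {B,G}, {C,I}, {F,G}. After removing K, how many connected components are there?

1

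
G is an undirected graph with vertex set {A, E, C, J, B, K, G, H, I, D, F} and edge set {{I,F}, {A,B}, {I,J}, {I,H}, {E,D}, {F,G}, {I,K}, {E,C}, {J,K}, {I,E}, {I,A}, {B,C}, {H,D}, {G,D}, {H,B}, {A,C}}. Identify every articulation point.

Removing I increases the component count from 1 to 2, so I is a cut vertex.
By contrast removing E leaves 1 component; it is not a cut vertex. No other vertex is a cut vertex either.

I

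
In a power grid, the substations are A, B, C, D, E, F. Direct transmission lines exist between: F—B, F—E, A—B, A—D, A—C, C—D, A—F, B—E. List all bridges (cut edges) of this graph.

The edges on the cycle A-C-D-A are not bridges since each lies on that cycle.
Every edge lies on some cycle, so there are no bridges.

none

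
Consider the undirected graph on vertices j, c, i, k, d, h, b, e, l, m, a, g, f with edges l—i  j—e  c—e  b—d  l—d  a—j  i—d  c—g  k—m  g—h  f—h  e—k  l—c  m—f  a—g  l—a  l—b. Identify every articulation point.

Removing l increases the component count from 1 to 2, so l is a cut vertex.
By contrast removing e leaves 1 component; it is not a cut vertex. No other vertex is a cut vertex either.

l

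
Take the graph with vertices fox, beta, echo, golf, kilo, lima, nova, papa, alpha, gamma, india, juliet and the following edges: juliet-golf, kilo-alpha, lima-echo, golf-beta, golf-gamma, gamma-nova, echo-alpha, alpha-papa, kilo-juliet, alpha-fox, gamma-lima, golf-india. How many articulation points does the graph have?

Removing golf increases the component count from 1 to 3, so golf is a cut vertex.
Removing alpha increases the component count from 1 to 3, so alpha is a cut vertex.
Removing gamma increases the component count from 1 to 2, so gamma is a cut vertex.
By contrast removing india leaves 1 component; it is not a cut vertex. No other vertex is a cut vertex either.

3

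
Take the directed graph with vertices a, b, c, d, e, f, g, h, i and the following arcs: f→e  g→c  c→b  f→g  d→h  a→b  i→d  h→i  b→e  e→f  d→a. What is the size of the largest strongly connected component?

{b, c, e, f, g} are all mutually reachable — one SCC of size 5.
{d, h, i} are all mutually reachable — one SCC of size 3.
{a} is an SCC by itself.
The largest has 5 vertices.

5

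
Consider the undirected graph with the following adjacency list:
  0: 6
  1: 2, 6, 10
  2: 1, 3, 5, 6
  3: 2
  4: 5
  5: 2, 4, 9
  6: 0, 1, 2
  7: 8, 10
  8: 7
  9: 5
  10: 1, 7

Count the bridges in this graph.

8

The edges on the cycle 1-6-2-1 are not bridges since each lies on that cycle.
But removing 5-4 disconnects 5 from 4; removing 2-3 disconnects 2 from 3; removing 7-8 disconnects 7 from 8; removing 1-10 disconnects 1 from 10 — these are bridges.
In total 8 edges are bridges.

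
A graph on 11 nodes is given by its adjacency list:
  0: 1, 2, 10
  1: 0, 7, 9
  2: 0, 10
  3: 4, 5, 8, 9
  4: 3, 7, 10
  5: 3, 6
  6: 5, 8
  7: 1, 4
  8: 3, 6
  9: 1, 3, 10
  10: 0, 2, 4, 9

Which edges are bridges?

none

The edges on the cycle 3-5-6-8-3 are not bridges since each lies on that cycle.
Every edge lies on some cycle, so there are no bridges.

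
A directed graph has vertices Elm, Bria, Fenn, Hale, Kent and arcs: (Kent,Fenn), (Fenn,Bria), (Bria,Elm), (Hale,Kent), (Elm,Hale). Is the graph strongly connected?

From Hale we can reach every vertex (Elm, Bria, Fenn, Hale, Kent), and every vertex can reach Hale (Elm, Bria, Fenn, Hale, Kent). So the whole graph is one strongly connected component.

Yes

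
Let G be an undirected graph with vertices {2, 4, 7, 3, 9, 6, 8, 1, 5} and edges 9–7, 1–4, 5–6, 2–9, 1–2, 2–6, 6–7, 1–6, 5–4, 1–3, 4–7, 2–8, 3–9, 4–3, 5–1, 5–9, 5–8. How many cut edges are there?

The edges on the cycle 1-2-6-1 are not bridges since each lies on that cycle.
Every edge lies on some cycle, so there are no bridges.

0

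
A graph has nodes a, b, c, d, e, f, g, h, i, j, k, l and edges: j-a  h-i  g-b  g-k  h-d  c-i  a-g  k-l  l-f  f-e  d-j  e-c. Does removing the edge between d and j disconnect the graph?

No

After removing d-j, the path d-h-i-c-e-f-l-k-g-a-j still connects them, so the edge is not a bridge.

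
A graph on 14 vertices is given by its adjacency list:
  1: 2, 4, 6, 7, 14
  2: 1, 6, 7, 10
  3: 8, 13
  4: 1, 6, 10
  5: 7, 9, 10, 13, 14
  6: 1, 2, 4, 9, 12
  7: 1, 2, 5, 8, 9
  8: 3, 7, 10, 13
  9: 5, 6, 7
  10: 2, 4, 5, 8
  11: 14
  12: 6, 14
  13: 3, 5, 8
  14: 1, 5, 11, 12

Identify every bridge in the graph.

11-14

The edges on the cycle 5-14-12-6-4-1-7-9-5 are not bridges since each lies on that cycle.
But removing 14-11 disconnects 14 from 11 — this is a bridge.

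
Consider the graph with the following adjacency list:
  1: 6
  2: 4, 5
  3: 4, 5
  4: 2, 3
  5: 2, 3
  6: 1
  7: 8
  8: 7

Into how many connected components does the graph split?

3

Starting from 7 we can reach 7, 8. That is one component of size 2.
Starting from 1 we can reach 1, 6. That is one component of size 2.
Starting from 2 we can reach 2, 3, 4, 5. That is one component of size 4.
Total: 3 components.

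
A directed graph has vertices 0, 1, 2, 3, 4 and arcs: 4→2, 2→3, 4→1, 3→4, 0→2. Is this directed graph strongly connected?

There is no directed path from 2 to 0, so the graph is not strongly connected.

No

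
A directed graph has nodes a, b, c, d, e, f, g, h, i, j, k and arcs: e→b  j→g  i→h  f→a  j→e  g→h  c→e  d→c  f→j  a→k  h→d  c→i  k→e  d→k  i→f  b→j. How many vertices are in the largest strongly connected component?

11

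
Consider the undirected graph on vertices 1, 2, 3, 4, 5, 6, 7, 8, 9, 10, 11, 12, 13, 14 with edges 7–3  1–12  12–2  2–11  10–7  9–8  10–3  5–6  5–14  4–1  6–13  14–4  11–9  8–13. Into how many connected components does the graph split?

Starting from 3 we can reach 3, 7, 10. That is one component of size 3.
Starting from 1 we can reach 1, 2, 4, 5, 6, 8, 9, 11, 12, 13, 14. That is one component of size 11.
Total: 2 components.

2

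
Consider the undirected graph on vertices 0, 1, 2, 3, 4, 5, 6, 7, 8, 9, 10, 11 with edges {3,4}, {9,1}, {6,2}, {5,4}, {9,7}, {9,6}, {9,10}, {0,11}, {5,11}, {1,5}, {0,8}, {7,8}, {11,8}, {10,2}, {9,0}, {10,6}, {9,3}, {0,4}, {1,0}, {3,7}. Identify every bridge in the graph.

none

The edges on the cycle 9-1-5-4-3-9 are not bridges since each lies on that cycle.
Every edge lies on some cycle, so there are no bridges.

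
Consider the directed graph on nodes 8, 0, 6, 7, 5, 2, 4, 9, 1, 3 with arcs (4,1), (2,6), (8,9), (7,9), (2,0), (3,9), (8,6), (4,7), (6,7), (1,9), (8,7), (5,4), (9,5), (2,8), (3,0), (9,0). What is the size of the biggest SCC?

{1, 4, 5, 7, 9} are all mutually reachable — one SCC of size 5.
{2} is an SCC by itself.
{0} is an SCC by itself.
{6} is an SCC by itself.
{8} is an SCC by itself.
(and 1 more singleton SCC)
The largest has 5 vertices.

5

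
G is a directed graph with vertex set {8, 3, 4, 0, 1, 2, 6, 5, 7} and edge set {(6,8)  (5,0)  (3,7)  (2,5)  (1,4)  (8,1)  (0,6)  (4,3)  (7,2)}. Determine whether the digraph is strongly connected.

Yes

From 3 we can reach every vertex (0, 1, 2, 3, 4, 5, 6, 7, 8), and every vertex can reach 3 (0, 1, 2, 3, 4, 5, 6, 7, 8). So the whole graph is one strongly connected component.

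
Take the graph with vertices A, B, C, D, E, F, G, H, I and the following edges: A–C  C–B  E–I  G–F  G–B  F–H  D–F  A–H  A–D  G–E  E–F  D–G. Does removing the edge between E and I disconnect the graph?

Yes

Removing E–I leaves no path between E and I: the component count goes from 1 to 2. So it is a bridge.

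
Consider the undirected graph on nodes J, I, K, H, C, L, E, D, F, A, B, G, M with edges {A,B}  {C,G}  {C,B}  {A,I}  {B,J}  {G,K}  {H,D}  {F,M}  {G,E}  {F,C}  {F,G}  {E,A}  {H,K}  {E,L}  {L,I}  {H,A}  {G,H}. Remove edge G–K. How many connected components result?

1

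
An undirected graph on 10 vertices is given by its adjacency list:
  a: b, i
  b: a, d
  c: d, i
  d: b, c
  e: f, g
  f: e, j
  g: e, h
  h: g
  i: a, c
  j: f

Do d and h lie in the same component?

No

The component containing d is {a, b, c, d, i}, and h is not in it.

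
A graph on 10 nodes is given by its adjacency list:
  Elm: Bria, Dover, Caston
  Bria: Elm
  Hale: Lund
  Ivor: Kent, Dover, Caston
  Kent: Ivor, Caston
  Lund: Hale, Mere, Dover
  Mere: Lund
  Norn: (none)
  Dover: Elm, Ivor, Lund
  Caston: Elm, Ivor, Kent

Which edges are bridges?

Bria-Elm, Dover-Lund, Hale-Lund, Lund-Mere

The edges on the cycle Ivor-Dover-Elm-Caston-Ivor are not bridges since each lies on that cycle.
But removing Mere-Lund disconnects Mere from Lund; removing Lund-Hale disconnects Lund from Hale; removing Bria-Elm disconnects Bria from Elm; removing Dover-Lund disconnects Dover from Lund — these are bridges.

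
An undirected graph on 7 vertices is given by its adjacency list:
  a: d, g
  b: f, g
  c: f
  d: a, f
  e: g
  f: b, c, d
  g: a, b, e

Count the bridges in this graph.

The edges on the cycle d-a-g-b-f-d are not bridges since each lies on that cycle.
But removing f-c disconnects f from c; removing g-e disconnects g from e — these are bridges.
That makes 2 bridges.

2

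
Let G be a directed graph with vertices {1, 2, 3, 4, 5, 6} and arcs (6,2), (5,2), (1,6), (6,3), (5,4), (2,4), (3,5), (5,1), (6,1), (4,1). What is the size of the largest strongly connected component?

{1, 2, 3, 4, 5, 6} are all mutually reachable — one SCC of size 6.
The largest has 6 vertices.

6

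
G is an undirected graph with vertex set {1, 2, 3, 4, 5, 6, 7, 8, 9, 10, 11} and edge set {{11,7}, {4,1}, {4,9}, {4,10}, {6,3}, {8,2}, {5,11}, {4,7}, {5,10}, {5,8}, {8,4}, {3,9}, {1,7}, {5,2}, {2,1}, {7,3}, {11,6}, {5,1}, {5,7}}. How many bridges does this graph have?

0

The edges on the cycle 5-8-4-1-7-5 are not bridges since each lies on that cycle.
Every edge lies on some cycle, so there are no bridges.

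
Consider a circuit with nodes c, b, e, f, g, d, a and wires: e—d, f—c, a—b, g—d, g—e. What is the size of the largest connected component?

3

Starting from c we can reach c, f. That is one component of size 2.
Starting from a we can reach a, b. That is one component of size 2.
Starting from d we can reach d, e, g. That is one component of size 3.
The largest has 3 vertices.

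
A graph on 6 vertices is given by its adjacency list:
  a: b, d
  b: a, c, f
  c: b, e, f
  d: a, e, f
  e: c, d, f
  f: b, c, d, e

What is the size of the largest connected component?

6

Starting from a we can reach a, b, c, d, e, f. That is one component of size 6.
The largest has 6 vertices.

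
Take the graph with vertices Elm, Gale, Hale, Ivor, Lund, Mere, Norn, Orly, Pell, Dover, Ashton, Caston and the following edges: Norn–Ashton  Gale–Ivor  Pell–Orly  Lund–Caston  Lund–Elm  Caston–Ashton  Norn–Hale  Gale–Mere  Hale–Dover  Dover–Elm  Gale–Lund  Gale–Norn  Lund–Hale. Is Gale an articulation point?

Yes

Deleting Gale raises the number of components from 2 to 4, so Gale is a cut vertex.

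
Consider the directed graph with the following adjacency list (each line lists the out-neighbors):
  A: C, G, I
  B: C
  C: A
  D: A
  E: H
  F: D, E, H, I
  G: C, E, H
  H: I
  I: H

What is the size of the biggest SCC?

{A, C, G} are all mutually reachable — one SCC of size 3.
{H, I} are all mutually reachable — one SCC of size 2.
{F} is an SCC by itself.
{D} is an SCC by itself.
{B} is an SCC by itself.
(and 1 more singleton SCC)
The largest has 3 vertices.

3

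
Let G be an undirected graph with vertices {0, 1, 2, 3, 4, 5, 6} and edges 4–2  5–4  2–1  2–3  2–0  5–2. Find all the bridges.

The edges on the cycle 5-4-2-5 are not bridges since each lies on that cycle.
But removing 2–1 disconnects 2 from 1; removing 2–0 disconnects 2 from 0; removing 2–3 disconnects 2 from 3 — these are bridges.

0-2, 1-2, 2-3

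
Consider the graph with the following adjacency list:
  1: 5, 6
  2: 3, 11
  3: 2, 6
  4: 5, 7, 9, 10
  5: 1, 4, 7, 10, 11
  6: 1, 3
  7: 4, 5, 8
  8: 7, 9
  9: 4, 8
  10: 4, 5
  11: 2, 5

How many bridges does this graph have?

0

The edges on the cycle 5-1-6-3-2-11-5 are not bridges since each lies on that cycle.
Every edge lies on some cycle, so there are no bridges.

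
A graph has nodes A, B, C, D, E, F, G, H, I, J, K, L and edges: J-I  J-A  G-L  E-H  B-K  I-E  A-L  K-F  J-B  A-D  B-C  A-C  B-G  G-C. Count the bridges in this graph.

6

The edges on the cycle J-B-G-C-A-J are not bridges since each lies on that cycle.
But removing D-A disconnects D from A; removing I-E disconnects I from E; removing H-E disconnects H from E; removing B-K disconnects B from K — these are bridges.
In total 6 edges are bridges.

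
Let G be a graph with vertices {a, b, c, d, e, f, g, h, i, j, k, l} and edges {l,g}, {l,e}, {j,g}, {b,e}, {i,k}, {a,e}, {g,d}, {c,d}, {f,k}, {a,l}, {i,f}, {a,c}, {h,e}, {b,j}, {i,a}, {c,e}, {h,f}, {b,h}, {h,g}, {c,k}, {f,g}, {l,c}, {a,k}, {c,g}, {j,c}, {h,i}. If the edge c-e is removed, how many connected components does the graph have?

c and e are still connected via c-a-e, so the component count stays at 1.

1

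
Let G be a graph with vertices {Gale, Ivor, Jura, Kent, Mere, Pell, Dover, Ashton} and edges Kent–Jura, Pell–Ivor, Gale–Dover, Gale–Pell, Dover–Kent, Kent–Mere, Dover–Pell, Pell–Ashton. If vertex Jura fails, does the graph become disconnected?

Deleting Jura leaves 1 component (was 1), so Jura is not a cut vertex.

No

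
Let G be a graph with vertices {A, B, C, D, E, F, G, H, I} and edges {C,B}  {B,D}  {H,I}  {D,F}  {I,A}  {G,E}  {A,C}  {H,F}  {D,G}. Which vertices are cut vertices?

D, G

Removing D increases the component count from 1 to 2, so D is a cut vertex.
Removing G increases the component count from 1 to 2, so G is a cut vertex.
By contrast removing I leaves 1 component; it is not a cut vertex. No other vertex is a cut vertex either.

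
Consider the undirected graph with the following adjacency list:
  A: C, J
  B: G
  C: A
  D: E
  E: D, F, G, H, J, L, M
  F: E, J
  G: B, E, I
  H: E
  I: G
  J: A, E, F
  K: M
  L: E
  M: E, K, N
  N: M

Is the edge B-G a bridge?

Removing B-G leaves no path between B and G: the component count goes from 1 to 2. So it is a bridge.

Yes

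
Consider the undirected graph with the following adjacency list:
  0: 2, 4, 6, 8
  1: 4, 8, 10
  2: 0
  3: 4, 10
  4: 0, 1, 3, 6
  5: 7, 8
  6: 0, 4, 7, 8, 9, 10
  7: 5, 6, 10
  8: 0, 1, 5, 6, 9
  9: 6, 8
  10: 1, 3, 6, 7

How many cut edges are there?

1

The edges on the cycle 7-5-8-9-6-7 are not bridges since each lies on that cycle.
But removing 0-2 disconnects 0 from 2 — this is a bridge.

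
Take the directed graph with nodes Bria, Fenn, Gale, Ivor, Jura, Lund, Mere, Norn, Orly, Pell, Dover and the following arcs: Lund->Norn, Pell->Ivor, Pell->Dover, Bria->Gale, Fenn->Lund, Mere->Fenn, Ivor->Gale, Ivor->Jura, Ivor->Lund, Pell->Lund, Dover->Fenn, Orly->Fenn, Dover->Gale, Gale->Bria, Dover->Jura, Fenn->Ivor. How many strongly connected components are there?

10

{Bria, Gale} are all mutually reachable — one SCC of size 2.
{Jura} is an SCC by itself.
{Dover} is an SCC by itself.
{Pell} is an SCC by itself.
{Orly} is an SCC by itself.
(and 5 more singleton SCCs)
That gives 10 strongly connected components.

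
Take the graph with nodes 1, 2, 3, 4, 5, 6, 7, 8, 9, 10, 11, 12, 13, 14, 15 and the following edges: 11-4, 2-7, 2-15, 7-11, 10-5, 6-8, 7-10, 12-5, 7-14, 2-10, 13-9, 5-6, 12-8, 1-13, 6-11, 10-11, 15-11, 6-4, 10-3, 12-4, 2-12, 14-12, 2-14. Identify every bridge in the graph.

1-13, 10-3, 13-9

The edges on the cycle 2-7-14-12-2 are not bridges since each lies on that cycle.
But removing 13-9 disconnects 13 from 9; removing 1-13 disconnects 1 from 13; removing 3-10 disconnects 3 from 10 — these are bridges.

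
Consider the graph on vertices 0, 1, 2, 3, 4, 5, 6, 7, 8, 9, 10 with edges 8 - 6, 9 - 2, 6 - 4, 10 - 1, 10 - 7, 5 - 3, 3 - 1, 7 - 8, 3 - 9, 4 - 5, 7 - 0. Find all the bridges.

0-7, 2-9, 3-9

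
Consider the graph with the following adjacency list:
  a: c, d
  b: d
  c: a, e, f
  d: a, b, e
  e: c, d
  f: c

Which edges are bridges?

The edges on the cycle e-c-a-d-e are not bridges since each lies on that cycle.
But removing d-b disconnects d from b; removing c-f disconnects c from f — these are bridges.

b-d, c-f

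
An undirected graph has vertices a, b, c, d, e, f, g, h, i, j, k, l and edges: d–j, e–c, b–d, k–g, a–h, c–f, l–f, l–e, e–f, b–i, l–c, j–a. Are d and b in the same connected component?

Yes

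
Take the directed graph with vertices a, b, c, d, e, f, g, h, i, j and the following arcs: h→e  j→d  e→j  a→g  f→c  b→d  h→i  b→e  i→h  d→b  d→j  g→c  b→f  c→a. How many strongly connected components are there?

4

{b, d, e, j} are all mutually reachable — one SCC of size 4.
{a, c, g} are all mutually reachable — one SCC of size 3.
{h, i} are all mutually reachable — one SCC of size 2.
{f} is an SCC by itself.
That gives 4 strongly connected components.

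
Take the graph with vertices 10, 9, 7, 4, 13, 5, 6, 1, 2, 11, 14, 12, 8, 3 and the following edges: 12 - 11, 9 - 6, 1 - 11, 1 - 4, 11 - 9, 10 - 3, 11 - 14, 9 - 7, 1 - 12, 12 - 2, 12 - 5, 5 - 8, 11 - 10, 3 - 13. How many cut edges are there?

The edges on the cycle 1-12-11-1 are not bridges since each lies on that cycle.
But removing 11 - 14 disconnects 11 from 14; removing 11 - 10 disconnects 11 from 10; removing 9 - 6 disconnects 9 from 6; removing 11 - 9 disconnects 11 from 9 — these are bridges.
In total 11 edges are bridges.

11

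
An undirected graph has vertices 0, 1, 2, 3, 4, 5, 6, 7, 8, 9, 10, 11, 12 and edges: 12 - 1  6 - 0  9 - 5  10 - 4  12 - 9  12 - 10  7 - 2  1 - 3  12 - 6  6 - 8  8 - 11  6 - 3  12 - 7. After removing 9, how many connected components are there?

With 9 gone, the remaining components are: {5}; {0, 1, 2, 3, 4, 6, 7, 8, 10, 11, 12}.
That is 2 components.

2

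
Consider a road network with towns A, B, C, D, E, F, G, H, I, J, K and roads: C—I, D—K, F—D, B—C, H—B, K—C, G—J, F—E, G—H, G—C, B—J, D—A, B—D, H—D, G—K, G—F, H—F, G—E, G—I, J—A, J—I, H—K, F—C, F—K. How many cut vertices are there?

Removing A, for instance, still leaves 1 component. No single vertex removal increases the component count — the graph has no articulation points.

0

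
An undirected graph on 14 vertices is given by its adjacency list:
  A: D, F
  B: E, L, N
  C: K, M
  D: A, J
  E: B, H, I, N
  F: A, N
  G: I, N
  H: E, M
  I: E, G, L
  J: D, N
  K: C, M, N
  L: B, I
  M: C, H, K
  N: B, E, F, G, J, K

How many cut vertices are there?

1

Removing N increases the component count from 1 to 2, so N is a cut vertex.
By contrast removing H leaves 1 component; it is not a cut vertex. No other vertex is a cut vertex either.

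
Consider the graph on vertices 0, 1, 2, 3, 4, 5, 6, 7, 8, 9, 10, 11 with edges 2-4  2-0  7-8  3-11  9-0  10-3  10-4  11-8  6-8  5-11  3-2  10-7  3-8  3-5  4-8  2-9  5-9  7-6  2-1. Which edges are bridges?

The edges on the cycle 3-5-9-2-3 are not bridges since each lies on that cycle.
But removing 1-2 disconnects 1 from 2 — this is a bridge.

1-2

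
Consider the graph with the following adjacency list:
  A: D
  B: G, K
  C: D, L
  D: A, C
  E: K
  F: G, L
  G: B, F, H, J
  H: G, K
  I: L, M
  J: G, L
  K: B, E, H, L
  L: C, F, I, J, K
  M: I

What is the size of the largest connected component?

Starting from A we can reach A, B, C, D, E, F, G, H, I, J, K, L, M. That is one component of size 13.
The largest has 13 vertices.

13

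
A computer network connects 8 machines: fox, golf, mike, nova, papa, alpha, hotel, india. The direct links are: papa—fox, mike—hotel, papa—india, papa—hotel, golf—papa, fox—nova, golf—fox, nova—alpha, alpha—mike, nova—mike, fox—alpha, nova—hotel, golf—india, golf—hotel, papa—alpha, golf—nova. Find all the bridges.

none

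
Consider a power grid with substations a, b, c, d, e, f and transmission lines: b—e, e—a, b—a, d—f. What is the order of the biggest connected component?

3

c is isolated — a component by itself.
Starting from d we can reach d, f. That is one component of size 2.
Starting from a we can reach a, b, e. That is one component of size 3.
The largest has 3 vertices.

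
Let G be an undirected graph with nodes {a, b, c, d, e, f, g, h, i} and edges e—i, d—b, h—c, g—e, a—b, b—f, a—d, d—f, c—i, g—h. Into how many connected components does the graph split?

2

Starting from a we can reach a, b, d, f. That is one component of size 4.
Starting from c we can reach c, e, g, h, i. That is one component of size 5.
Total: 2 components.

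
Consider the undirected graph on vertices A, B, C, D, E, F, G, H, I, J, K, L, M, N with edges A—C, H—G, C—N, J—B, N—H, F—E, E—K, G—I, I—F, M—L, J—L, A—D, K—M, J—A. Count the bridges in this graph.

The edges on the cycle J-A-C-N-H-G-I-F-E-K-M-L-J are not bridges since each lies on that cycle.
But removing J—B disconnects J from B; removing A—D disconnects A from D — these are bridges.
That makes 2 bridges.

2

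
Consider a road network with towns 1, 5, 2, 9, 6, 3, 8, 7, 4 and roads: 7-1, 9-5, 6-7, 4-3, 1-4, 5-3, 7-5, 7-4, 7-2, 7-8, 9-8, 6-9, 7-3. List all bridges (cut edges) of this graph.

2-7

The edges on the cycle 6-9-5-7-6 are not bridges since each lies on that cycle.
But removing 7-2 disconnects 7 from 2 — this is a bridge.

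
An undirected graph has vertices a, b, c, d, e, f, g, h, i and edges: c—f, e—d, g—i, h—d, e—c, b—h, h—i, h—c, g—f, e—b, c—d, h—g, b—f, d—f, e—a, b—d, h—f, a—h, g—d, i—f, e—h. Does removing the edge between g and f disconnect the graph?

No

After removing g—f, the path g-h-f still connects them, so the edge is not a bridge.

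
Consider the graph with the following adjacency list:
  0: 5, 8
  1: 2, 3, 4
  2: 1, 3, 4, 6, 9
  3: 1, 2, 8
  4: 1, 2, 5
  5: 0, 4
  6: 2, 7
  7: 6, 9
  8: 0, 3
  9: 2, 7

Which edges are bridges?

The edges on the cycle 2-3-8-0-5-4-2 are not bridges since each lies on that cycle.
Every edge lies on some cycle, so there are no bridges.

none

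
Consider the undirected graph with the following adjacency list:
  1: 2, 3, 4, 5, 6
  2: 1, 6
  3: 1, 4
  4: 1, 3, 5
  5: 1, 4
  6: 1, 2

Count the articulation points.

Removing 1 increases the component count from 1 to 2, so 1 is a cut vertex.
By contrast removing 6 leaves 1 component; it is not a cut vertex. No other vertex is a cut vertex either.

1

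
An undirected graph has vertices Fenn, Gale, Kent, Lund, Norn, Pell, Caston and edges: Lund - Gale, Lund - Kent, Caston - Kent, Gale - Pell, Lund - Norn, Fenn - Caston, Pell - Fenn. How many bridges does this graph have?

The edges on the cycle Lund-Gale-Pell-Fenn-Caston-Kent-Lund are not bridges since each lies on that cycle.
But removing Lund - Norn disconnects Lund from Norn — this is a bridge.

1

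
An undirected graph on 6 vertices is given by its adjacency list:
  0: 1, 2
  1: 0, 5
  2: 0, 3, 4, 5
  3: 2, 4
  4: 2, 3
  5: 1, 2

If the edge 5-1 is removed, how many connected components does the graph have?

1

5 and 1 are still connected via 5-2-0-1, so the component count stays at 1.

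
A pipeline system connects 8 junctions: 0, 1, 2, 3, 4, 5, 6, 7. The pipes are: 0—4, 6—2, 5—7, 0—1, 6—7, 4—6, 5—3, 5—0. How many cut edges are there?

3

The edges on the cycle 5-0-4-6-7-5 are not bridges since each lies on that cycle.
But removing 0—1 disconnects 0 from 1; removing 5—3 disconnects 5 from 3; removing 6—2 disconnects 6 from 2 — these are bridges.
That makes 3 bridges.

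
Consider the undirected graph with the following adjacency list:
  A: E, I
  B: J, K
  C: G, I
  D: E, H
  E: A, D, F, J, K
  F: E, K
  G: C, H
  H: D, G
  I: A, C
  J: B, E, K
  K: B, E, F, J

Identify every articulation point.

E

Removing E increases the component count from 1 to 2, so E is a cut vertex.
By contrast removing I leaves 1 component; it is not a cut vertex. No other vertex is a cut vertex either.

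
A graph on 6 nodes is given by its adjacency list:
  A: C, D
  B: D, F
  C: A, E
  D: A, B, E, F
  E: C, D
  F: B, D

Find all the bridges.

none

The edges on the cycle D-F-B-D are not bridges since each lies on that cycle.
Every edge lies on some cycle, so there are no bridges.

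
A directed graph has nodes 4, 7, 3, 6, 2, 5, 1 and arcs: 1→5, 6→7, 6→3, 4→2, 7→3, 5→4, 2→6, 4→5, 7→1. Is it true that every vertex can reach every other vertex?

No

There is no directed path from 3 to 7, so the graph is not strongly connected.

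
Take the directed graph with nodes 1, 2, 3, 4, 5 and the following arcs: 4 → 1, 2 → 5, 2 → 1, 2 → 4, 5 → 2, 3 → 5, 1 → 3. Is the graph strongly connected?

Yes

From 5 we can reach every vertex (1, 2, 3, 4, 5), and every vertex can reach 5 (1, 2, 3, 4, 5). So the whole graph is one strongly connected component.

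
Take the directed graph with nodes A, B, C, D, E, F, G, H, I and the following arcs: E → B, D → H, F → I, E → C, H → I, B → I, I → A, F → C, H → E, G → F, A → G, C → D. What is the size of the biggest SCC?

9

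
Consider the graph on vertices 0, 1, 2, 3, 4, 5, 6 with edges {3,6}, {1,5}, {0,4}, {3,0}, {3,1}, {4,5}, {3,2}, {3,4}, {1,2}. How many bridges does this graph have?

1

The edges on the cycle 3-1-2-3 are not bridges since each lies on that cycle.
But removing 6—3 disconnects 6 from 3 — this is a bridge.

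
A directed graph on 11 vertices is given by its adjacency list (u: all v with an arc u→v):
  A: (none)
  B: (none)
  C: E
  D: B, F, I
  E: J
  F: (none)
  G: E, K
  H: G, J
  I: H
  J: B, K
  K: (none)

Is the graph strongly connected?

No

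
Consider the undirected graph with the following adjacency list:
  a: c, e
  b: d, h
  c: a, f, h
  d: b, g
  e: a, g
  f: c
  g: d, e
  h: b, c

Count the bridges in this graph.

The edges on the cycle b-d-g-e-a-c-h-b are not bridges since each lies on that cycle.
But removing c-f disconnects c from f — this is a bridge.

1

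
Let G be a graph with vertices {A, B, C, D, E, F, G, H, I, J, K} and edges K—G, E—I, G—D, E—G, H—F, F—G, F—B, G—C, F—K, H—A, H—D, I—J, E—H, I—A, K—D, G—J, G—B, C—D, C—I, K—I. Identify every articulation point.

none

Removing E, for instance, still leaves 1 component. No single vertex removal increases the component count — the graph has no articulation points.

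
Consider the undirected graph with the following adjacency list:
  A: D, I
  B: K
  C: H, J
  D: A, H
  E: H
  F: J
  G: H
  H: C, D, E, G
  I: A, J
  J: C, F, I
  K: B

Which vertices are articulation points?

H, J

Removing H increases the component count from 2 to 4, so H is a cut vertex.
Removing J increases the component count from 2 to 3, so J is a cut vertex.
By contrast removing A leaves 2 components; it is not a cut vertex. No other vertex is a cut vertex either.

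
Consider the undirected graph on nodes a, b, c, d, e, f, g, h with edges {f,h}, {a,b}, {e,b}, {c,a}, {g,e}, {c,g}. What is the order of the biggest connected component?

5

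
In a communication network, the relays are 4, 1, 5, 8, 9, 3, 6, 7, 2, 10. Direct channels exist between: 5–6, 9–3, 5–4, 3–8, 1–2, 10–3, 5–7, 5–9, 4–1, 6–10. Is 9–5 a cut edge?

After removing 9–5, the path 9-3-10-6-5 still connects them, so the edge is not a bridge.

No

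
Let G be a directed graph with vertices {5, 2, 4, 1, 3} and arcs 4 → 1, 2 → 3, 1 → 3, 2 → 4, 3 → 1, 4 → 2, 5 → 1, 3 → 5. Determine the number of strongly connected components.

{1, 3, 5} are all mutually reachable — one SCC of size 3.
{2, 4} are all mutually reachable — one SCC of size 2.
That gives 2 strongly connected components.

2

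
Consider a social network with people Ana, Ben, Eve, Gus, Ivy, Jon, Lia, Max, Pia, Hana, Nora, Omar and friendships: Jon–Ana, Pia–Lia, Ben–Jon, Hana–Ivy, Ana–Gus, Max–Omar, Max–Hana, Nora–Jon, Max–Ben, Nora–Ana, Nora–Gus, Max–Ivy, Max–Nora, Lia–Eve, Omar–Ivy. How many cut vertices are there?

2

Removing Lia increases the component count from 2 to 3, so Lia is a cut vertex.
Removing Max increases the component count from 2 to 3, so Max is a cut vertex.
By contrast removing Pia leaves 2 components; it is not a cut vertex. No other vertex is a cut vertex either.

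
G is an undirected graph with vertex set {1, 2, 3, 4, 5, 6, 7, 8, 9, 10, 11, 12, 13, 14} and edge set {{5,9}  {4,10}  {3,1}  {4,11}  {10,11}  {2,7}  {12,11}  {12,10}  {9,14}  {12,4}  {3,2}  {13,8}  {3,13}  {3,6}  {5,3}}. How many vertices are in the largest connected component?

10

Starting from 4 we can reach 4, 10, 11, 12. That is one component of size 4.
Starting from 1 we can reach 1, 2, 3, 5, 6, 7, 8, 9, 13, 14. That is one component of size 10.
The largest has 10 vertices.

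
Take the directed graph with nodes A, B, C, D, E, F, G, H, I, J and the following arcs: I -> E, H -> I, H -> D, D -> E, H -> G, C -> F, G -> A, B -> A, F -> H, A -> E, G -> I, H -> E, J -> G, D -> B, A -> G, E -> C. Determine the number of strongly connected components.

{A, B, C, D, E, F, G, H, I} are all mutually reachable — one SCC of size 9.
{J} is an SCC by itself.
That gives 2 strongly connected components.

2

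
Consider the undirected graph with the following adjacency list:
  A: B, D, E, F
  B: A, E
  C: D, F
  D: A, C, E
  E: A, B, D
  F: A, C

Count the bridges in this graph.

The edges on the cycle D-C-F-A-D are not bridges since each lies on that cycle.
Every edge lies on some cycle, so there are no bridges.

0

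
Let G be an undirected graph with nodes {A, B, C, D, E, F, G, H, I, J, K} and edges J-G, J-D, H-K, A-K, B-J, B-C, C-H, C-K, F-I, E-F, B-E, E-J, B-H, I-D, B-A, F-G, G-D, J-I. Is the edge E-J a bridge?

After removing E-J, the path E-B-J still connects them, so the edge is not a bridge.

No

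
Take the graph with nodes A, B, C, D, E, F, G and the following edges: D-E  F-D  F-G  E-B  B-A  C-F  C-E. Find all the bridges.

A-B, B-E, F-G

The edges on the cycle C-F-D-E-C are not bridges since each lies on that cycle.
But removing E-B disconnects E from B; removing F-G disconnects F from G; removing B-A disconnects B from A — these are bridges.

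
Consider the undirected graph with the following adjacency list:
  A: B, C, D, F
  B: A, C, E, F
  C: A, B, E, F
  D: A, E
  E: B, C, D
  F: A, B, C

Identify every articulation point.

Removing A, for instance, still leaves 1 component. No single vertex removal increases the component count — the graph has no articulation points.

none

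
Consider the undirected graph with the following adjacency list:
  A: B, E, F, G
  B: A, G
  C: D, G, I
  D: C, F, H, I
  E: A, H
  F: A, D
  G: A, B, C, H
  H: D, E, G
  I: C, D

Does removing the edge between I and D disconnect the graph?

No

After removing I-D, the path I-C-D still connects them, so the edge is not a bridge.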